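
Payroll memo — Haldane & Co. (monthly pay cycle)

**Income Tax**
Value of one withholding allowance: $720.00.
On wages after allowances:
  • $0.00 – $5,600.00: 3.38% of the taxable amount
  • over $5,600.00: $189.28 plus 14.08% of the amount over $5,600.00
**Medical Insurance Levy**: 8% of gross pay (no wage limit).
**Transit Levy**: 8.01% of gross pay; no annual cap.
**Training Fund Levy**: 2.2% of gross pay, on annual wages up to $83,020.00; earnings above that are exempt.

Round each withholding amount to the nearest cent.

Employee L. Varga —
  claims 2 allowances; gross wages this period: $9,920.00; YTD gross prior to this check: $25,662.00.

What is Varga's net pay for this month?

$7,518.79

Income Tax: taxable = $9,920.00 − 2×$720.00 = $8,480.00
  $189.28 + 14.08% × ($8,480.00 − $5,600.00) = $189.28 + 14.08% × $2,880.00 = $594.78
Medical Insurance Levy: 8% × $9,920.00 = $793.60
Transit Levy: 8.01% × $9,920.00 = $794.59
Training Fund Levy: 2.2% × $9,920.00 = $218.24
Total withheld: $594.78 + $793.60 + $794.59 + $218.24 = $2,401.21
Net pay: $9,920.00 − $2,401.21 = $7,518.79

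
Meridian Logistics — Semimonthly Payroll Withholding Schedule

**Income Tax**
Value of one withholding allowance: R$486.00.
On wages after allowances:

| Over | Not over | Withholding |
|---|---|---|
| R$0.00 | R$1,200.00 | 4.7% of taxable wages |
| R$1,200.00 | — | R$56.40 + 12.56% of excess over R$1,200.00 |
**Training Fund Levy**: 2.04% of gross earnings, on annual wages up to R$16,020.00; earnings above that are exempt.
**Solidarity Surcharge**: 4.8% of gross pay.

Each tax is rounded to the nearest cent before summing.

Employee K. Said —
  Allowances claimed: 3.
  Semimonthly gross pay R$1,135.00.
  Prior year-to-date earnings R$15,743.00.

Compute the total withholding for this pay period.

Income Tax: taxable = R$1,135.00 − 3×R$486.00 = R$-323.00
  Taxable ≤ 0 → R$0.00
Training Fund Levy: cap R$16,020.00 − YTD R$15,743.00 = R$277.00 subject; 2.04% × R$277.00 = R$5.65
Solidarity Surcharge: 4.8% × R$1,135.00 = R$54.48
Total: R$0.00 + R$5.65 + R$54.48 = R$60.13

R$60.13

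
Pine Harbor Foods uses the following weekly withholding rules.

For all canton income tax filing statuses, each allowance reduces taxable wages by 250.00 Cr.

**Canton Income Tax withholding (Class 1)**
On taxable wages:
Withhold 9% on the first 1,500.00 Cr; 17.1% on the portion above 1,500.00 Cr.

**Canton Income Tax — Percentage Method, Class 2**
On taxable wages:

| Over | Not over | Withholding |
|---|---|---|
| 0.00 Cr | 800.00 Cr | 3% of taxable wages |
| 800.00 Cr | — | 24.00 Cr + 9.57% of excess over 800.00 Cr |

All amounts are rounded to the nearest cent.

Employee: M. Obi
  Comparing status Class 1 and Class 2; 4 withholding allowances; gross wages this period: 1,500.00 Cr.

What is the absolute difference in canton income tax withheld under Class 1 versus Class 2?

30.00 Cr

Canton Income Tax (Class 1): taxable = 1,500.00 Cr − 4×250.00 Cr = 500.00 Cr
  9% × 500.00 Cr = 45.00 Cr
Canton Income Tax (Class 2): taxable = 1,500.00 Cr − 4×250.00 Cr = 500.00 Cr
  3% × 500.00 Cr = 15.00 Cr
Difference: |45.00 Cr − 15.00 Cr| = 30.00 Cr (higher under Class 1)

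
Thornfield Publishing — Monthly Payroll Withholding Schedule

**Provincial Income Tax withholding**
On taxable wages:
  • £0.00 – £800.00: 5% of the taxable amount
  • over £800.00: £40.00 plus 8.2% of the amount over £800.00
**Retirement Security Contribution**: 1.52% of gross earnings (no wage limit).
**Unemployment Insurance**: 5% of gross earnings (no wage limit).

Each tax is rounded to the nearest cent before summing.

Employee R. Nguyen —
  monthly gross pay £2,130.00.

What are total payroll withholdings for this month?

Provincial Income Tax: taxable = £2,130.00
  £40.00 + 8.2% × (£2,130.00 − £800.00) = £40.00 + 8.2% × £1,330.00 = £149.06
Retirement Security Contribution: 1.52% × £2,130.00 = £32.38
Unemployment Insurance: 5% × £2,130.00 = £106.50
Total: £149.06 + £32.38 + £106.50 = £287.94

£287.94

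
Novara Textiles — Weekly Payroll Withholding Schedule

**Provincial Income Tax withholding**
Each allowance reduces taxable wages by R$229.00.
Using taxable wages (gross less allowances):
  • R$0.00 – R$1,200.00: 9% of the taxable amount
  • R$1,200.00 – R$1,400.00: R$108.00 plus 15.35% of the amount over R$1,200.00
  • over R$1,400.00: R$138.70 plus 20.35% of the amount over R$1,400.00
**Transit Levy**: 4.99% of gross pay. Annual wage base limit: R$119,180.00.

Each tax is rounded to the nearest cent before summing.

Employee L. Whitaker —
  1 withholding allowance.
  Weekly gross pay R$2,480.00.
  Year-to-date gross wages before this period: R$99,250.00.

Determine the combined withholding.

Provincial Income Tax: taxable = R$2,480.00 − 1×R$229.00 = R$2,251.00
  R$138.70 + 20.35% × (R$2,251.00 − R$1,400.00) = R$138.70 + 20.35% × R$851.00 = R$311.88
Transit Levy: 4.99% × R$2,480.00 = R$123.75
Total: R$311.88 + R$123.75 = R$435.63

R$435.63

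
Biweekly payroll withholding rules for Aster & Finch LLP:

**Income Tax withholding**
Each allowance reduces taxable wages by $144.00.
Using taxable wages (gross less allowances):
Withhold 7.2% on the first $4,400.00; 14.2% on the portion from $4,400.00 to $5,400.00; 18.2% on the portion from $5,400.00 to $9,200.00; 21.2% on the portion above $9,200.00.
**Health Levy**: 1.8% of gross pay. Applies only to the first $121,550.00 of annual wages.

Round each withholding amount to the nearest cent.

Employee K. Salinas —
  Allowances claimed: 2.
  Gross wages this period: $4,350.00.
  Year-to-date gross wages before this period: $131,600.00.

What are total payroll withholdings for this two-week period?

Income Tax: taxable = $4,350.00 − 2×$144.00 = $4,062.00
  7.2% × $4,062.00 = $292.46
Health Levy: YTD $131,600.00 ≥ cap $121,550.00 → $0.00
Total: $292.46 + $0.00 = $292.46

$292.46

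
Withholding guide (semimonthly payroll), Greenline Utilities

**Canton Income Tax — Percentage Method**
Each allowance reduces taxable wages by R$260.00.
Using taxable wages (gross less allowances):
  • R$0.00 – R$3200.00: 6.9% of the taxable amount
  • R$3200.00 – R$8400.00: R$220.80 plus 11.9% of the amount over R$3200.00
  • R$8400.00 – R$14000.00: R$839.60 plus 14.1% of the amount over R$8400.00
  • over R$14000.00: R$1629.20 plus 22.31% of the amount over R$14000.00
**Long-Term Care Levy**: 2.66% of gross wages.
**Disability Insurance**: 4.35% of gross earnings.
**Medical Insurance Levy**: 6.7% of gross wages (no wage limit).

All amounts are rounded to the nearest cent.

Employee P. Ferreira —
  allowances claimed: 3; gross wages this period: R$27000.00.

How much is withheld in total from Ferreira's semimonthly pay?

R$8057.18

Canton Income Tax: taxable = R$27000.00 − 3×R$260.00 = R$26220.00
  R$1629.20 + 22.31% × (R$26220.00 − R$14000.00) = R$1629.20 + 22.31% × R$12220.00 = R$4355.48
Long-Term Care Levy: 2.66% × R$27000.00 = R$718.20
Disability Insurance: 4.35% × R$27000.00 = R$1174.50
Medical Insurance Levy: 6.7% × R$27000.00 = R$1809.00
Total: R$4355.48 + R$718.20 + R$1174.50 + R$1809.00 = R$8057.18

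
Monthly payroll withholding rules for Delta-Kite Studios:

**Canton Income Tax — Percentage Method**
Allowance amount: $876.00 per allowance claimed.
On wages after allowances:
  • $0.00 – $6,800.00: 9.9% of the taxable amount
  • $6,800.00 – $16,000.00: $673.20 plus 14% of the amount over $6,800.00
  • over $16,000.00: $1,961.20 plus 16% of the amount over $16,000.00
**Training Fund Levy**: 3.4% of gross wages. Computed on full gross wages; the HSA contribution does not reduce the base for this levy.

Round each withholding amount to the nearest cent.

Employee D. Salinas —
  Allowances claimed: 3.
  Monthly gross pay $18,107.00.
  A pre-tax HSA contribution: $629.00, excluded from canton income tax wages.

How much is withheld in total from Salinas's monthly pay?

$2,415.84

Canton Income Tax: taxable = $18,107.00 − $629.00 − 3×$876.00 = $14,850.00
  $673.20 + 14% × ($14,850.00 − $6,800.00) = $673.20 + 14% × $8,050.00 = $1,800.20
Training Fund Levy: 3.4% × $18,107.00 = $615.64
Total: $1,800.20 + $615.64 = $2,415.84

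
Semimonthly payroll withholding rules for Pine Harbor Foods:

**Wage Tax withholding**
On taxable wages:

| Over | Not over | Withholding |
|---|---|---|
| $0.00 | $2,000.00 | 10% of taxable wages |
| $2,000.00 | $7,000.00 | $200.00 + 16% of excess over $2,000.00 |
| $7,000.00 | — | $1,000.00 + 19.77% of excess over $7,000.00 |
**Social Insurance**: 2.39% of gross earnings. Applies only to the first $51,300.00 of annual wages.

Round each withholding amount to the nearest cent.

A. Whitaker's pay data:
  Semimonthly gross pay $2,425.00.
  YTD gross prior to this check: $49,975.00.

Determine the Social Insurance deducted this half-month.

$31.67

Social Insurance: cap $51,300.00 − YTD $49,975.00 = $1,325.00 subject; 2.39% × $1,325.00 = $31.67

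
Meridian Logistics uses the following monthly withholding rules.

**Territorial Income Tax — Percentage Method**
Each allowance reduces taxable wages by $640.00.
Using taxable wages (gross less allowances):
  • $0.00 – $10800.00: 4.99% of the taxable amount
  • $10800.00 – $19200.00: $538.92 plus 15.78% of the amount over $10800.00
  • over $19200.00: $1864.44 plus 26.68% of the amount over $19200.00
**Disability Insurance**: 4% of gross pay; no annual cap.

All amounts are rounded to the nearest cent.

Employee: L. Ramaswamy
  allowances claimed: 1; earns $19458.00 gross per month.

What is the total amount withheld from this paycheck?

$2582.48

Territorial Income Tax: taxable = $19458.00 − 1×$640.00 = $18818.00
  $538.92 + 15.78% × ($18818.00 − $10800.00) = $538.92 + 15.78% × $8018.00 = $1804.16
Disability Insurance: 4% × $19458.00 = $778.32
Total: $1804.16 + $778.32 = $2582.48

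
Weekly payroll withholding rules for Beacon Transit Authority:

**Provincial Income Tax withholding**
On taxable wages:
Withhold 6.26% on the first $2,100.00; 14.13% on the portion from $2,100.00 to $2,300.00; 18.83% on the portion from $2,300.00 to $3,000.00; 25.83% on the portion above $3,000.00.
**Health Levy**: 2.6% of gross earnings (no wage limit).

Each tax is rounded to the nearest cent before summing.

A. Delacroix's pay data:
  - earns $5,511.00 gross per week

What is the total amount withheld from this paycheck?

$1,083.41

Provincial Income Tax: taxable = $5,511.00
  $291.53 + 25.83% × ($5,511.00 − $3,000.00) = $291.53 + 25.83% × $2,511.00 = $940.12
Health Levy: 2.6% × $5,511.00 = $143.29
Total: $940.12 + $143.29 = $1,083.41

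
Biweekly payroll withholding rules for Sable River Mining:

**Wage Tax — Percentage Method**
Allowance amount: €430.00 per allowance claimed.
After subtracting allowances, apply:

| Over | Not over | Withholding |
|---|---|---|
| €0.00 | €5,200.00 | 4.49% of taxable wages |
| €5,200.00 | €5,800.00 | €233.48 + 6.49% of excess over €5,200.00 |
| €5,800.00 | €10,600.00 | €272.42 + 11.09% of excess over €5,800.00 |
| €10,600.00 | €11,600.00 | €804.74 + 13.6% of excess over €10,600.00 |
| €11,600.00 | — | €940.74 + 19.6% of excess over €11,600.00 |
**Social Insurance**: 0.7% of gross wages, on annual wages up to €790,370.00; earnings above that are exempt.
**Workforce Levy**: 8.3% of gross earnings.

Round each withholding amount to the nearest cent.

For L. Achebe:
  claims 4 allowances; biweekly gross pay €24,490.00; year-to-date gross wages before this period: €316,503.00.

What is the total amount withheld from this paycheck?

€5,334.16

Wage Tax: taxable = €24,490.00 − 4×€430.00 = €22,770.00
  €940.74 + 19.6% × (€22,770.00 − €11,600.00) = €940.74 + 19.6% × €11,170.00 = €3,130.06
Social Insurance: 0.7% × €24,490.00 = €171.43
Workforce Levy: 8.3% × €24,490.00 = €2,032.67
Total: €3,130.06 + €171.43 + €2,032.67 = €5,334.16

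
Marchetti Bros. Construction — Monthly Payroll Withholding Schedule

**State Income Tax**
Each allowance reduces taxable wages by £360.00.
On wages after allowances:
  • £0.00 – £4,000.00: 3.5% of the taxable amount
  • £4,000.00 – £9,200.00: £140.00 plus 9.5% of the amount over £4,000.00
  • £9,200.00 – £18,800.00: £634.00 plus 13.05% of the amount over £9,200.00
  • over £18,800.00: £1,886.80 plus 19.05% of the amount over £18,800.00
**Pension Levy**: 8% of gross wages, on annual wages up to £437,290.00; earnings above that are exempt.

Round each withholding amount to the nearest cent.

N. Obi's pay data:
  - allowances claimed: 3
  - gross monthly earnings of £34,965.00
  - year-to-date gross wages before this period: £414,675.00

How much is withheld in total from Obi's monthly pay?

State Income Tax: taxable = £34,965.00 − 3×£360.00 = £33,885.00
  £1,886.80 + 19.05% × (£33,885.00 − £18,800.00) = £1,886.80 + 19.05% × £15,085.00 = £4,760.49
Pension Levy: cap £437,290.00 − YTD £414,675.00 = £22,615.00 subject; 8% × £22,615.00 = £1,809.20
Total: £4,760.49 + £1,809.20 = £6,569.69

£6,569.69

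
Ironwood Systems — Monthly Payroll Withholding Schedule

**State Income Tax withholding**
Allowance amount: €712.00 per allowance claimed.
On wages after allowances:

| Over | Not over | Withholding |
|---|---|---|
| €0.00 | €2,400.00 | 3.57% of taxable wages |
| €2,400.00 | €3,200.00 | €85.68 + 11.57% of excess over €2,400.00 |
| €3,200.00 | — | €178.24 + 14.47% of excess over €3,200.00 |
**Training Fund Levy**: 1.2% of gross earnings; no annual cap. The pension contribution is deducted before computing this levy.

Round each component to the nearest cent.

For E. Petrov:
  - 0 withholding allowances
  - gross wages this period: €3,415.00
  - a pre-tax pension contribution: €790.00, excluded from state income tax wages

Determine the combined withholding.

€143.21

State Income Tax: taxable = €3,415.00 − €790.00 = €2,625.00
  €85.68 + 11.57% × (€2,625.00 − €2,400.00) = €85.68 + 11.57% × €225.00 = €111.71
Training Fund Levy: 1.2% × €2,625.00 = €31.50
Total: €111.71 + €31.50 = €143.21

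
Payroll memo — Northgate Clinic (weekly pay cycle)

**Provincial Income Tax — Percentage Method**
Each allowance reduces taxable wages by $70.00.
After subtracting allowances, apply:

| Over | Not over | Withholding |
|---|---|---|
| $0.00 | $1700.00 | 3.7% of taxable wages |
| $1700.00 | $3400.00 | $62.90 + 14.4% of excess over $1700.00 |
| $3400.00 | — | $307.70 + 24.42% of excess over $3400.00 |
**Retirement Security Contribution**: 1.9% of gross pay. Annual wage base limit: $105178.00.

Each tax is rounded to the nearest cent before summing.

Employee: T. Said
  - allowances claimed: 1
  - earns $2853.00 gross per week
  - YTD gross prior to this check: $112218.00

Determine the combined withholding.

$218.85

Provincial Income Tax: taxable = $2853.00 − 1×$70.00 = $2783.00
  $62.90 + 14.4% × ($2783.00 − $1700.00) = $62.90 + 14.4% × $1083.00 = $218.85
Retirement Security Contribution: YTD $112218.00 ≥ cap $105178.00 → $0.00
Total: $218.85 + $0.00 = $218.85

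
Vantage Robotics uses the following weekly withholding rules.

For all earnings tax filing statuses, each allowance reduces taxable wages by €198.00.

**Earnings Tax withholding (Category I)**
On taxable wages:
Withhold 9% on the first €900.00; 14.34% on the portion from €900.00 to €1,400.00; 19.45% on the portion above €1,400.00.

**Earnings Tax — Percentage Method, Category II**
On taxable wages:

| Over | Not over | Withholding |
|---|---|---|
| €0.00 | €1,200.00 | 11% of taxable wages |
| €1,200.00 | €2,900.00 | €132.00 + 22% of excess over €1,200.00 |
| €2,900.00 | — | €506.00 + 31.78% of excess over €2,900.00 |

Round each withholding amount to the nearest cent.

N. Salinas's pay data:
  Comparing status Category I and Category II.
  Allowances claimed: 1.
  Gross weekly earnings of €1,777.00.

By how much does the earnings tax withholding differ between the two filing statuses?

Earnings Tax (Category I): taxable = €1,777.00 − 1×€198.00 = €1,579.00
  €152.70 + 19.45% × (€1,579.00 − €1,400.00) = €152.70 + 19.45% × €179.00 = €187.52
Earnings Tax (Category II): taxable = €1,777.00 − 1×€198.00 = €1,579.00
  €132.00 + 22% × (€1,579.00 − €1,200.00) = €132.00 + 22% × €379.00 = €215.38
Difference: |€187.52 − €215.38| = €27.86 (higher under Category II)

€27.86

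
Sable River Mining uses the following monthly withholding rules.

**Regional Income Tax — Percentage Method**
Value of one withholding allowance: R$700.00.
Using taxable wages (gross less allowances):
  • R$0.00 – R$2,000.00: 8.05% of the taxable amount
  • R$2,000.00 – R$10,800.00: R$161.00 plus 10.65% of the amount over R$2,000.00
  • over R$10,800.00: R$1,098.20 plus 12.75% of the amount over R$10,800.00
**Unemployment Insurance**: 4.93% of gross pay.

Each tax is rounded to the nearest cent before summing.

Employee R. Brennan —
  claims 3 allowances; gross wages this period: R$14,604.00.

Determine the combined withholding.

R$2,035.44

Regional Income Tax: taxable = R$14,604.00 − 3×R$700.00 = R$12,504.00
  R$1,098.20 + 12.75% × (R$12,504.00 − R$10,800.00) = R$1,098.20 + 12.75% × R$1,704.00 = R$1,315.46
Unemployment Insurance: 4.93% × R$14,604.00 = R$719.98
Total: R$1,315.46 + R$719.98 = R$2,035.44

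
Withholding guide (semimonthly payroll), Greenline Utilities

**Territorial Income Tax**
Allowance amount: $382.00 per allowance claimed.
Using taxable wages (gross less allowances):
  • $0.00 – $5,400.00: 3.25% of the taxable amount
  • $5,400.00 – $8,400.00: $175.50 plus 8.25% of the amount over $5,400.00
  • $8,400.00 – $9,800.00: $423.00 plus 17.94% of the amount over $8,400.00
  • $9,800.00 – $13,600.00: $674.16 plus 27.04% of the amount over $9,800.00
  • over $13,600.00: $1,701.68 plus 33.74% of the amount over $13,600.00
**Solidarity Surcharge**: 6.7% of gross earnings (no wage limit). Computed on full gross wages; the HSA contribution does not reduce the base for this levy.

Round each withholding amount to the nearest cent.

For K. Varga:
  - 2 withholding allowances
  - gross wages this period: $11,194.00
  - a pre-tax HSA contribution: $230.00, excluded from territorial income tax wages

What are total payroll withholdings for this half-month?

$1,532.32

Territorial Income Tax: taxable = $11,194.00 − $230.00 − 2×$382.00 = $10,200.00
  $674.16 + 27.04% × ($10,200.00 − $9,800.00) = $674.16 + 27.04% × $400.00 = $782.32
Solidarity Surcharge: 6.7% × $11,194.00 = $750.00
Total: $782.32 + $750.00 = $1,532.32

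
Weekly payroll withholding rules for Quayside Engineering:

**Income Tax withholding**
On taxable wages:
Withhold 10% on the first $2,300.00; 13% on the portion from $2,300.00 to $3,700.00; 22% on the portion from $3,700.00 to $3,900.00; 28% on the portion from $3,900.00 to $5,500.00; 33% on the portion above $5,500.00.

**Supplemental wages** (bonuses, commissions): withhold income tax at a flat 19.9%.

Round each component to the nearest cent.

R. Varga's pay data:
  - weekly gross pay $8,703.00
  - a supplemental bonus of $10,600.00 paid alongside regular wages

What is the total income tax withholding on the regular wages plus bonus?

$4,070.39

Income Tax: taxable = $8,703.00
  $904.00 + 33% × ($8,703.00 − $5,500.00) = $904.00 + 33% × $3,203.00 = $1,960.99
Supplemental (19.9% flat on bonus): 19.9% × $10,600.00 = $2,109.40
Total income tax: $1,960.99 + $2,109.40 = $4,070.39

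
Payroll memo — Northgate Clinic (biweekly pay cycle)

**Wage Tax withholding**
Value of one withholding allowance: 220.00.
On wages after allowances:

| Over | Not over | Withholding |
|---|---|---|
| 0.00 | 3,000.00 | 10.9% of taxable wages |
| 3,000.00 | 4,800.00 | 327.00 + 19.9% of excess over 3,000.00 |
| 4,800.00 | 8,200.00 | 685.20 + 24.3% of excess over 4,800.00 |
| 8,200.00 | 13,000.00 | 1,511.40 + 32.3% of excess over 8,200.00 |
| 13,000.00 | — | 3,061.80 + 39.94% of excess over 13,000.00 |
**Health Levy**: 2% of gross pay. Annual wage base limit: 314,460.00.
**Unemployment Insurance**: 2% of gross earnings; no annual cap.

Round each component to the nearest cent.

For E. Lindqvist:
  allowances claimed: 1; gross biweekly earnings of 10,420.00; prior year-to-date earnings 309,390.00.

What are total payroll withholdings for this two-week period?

2,467.20

Wage Tax: taxable = 10,420.00 − 1×220.00 = 10,200.00
  1,511.40 + 32.3% × (10,200.00 − 8,200.00) = 1,511.40 + 32.3% × 2,000.00 = 2,157.40
Health Levy: cap 314,460.00 − YTD 309,390.00 = 5,070.00 subject; 2% × 5,070.00 = 101.40
Unemployment Insurance: 2% × 10,420.00 = 208.40
Total: 2,157.40 + 101.40 + 208.40 = 2,467.20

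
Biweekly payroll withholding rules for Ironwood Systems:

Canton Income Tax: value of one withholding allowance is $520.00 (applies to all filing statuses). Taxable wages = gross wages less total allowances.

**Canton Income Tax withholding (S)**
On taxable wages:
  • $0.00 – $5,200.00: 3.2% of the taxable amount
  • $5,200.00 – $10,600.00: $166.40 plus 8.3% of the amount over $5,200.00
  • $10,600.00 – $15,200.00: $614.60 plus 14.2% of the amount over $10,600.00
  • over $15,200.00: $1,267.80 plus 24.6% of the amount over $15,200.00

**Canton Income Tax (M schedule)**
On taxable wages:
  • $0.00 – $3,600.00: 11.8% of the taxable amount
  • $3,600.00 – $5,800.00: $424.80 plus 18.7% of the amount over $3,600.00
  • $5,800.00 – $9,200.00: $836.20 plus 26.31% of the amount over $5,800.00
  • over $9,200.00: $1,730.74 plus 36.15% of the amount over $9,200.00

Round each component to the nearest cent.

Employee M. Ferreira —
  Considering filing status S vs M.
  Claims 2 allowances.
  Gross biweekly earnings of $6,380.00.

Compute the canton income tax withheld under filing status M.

Canton Income Tax (M): taxable = $6,380.00 − 2×$520.00 = $5,340.00
  $424.80 + 18.7% × ($5,340.00 − $3,600.00) = $424.80 + 18.7% × $1,740.00 = $750.18

$750.18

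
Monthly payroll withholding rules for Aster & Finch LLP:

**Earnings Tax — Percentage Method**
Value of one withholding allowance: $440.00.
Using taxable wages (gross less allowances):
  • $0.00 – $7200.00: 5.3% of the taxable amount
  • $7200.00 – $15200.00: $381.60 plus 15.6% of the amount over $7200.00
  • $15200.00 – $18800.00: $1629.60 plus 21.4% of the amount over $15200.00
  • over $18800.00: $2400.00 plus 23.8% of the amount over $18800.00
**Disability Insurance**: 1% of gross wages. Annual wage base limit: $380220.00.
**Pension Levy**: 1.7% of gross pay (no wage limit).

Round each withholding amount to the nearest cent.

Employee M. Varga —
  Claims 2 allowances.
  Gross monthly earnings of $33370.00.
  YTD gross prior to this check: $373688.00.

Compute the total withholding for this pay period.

Earnings Tax: taxable = $33370.00 − 2×$440.00 = $32490.00
  $2400.00 + 23.8% × ($32490.00 − $18800.00) = $2400.00 + 23.8% × $13690.00 = $5658.22
Disability Insurance: cap $380220.00 − YTD $373688.00 = $6532.00 subject; 1% × $6532.00 = $65.32
Pension Levy: 1.7% × $33370.00 = $567.29
Total: $5658.22 + $65.32 + $567.29 = $6290.83

$6290.83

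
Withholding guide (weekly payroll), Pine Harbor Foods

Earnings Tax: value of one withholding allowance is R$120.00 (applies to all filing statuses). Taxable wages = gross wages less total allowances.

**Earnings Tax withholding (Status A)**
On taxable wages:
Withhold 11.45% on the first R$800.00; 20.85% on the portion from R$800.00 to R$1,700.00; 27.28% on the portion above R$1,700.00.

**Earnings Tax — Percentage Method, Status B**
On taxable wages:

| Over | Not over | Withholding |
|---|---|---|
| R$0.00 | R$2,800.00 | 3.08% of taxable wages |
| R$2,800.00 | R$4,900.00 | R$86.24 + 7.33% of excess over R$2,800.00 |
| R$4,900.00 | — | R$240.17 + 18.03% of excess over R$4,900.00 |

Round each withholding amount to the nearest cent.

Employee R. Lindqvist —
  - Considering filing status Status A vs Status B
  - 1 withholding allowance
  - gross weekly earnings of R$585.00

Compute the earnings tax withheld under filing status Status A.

Earnings Tax (Status A): taxable = R$585.00 − 1×R$120.00 = R$465.00
  11.45% × R$465.00 = R$53.24

R$53.24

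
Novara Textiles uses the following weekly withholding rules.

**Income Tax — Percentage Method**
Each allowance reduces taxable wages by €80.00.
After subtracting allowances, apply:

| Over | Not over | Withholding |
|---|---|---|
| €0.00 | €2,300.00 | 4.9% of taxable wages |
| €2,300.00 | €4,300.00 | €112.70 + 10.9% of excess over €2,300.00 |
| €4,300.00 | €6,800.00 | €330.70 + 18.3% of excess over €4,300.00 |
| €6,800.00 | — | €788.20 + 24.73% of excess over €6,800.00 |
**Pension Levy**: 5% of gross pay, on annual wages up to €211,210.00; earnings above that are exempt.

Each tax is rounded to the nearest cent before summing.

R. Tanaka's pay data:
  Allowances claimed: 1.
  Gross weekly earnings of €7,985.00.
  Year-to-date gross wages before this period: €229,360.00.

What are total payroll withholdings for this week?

€1,061.47

Income Tax: taxable = €7,985.00 − 1×€80.00 = €7,905.00
  €788.20 + 24.73% × (€7,905.00 − €6,800.00) = €788.20 + 24.73% × €1,105.00 = €1,061.47
Pension Levy: YTD €229,360.00 ≥ cap €211,210.00 → €0.00
Total: €1,061.47 + €0.00 = €1,061.47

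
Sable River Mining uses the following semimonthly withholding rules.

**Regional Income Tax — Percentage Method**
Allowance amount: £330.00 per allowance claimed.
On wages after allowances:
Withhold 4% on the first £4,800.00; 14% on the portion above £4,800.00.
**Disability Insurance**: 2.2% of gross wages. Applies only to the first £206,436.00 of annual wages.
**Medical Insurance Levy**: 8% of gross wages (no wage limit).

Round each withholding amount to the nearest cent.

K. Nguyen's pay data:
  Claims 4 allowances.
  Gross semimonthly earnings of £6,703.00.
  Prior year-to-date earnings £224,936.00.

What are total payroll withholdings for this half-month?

£809.86

Regional Income Tax: taxable = £6,703.00 − 4×£330.00 = £5,383.00
  £192.00 + 14% × (£5,383.00 − £4,800.00) = £192.00 + 14% × £583.00 = £273.62
Disability Insurance: YTD £224,936.00 ≥ cap £206,436.00 → £0.00
Medical Insurance Levy: 8% × £6,703.00 = £536.24
Total: £273.62 + £0.00 + £536.24 = £809.86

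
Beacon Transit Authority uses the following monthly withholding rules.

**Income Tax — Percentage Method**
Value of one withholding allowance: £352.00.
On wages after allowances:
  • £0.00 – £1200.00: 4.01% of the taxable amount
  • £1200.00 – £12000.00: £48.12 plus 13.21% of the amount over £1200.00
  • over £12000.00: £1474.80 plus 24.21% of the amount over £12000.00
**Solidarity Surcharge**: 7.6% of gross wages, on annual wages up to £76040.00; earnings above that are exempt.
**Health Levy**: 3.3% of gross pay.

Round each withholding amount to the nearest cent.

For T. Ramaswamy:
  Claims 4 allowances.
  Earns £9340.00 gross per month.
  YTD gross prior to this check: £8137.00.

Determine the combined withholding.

Income Tax: taxable = £9340.00 − 4×£352.00 = £7932.00
  £48.12 + 13.21% × (£7932.00 − £1200.00) = £48.12 + 13.21% × £6732.00 = £937.42
Solidarity Surcharge: 7.6% × £9340.00 = £709.84
Health Levy: 3.3% × £9340.00 = £308.22
Total: £937.42 + £709.84 + £308.22 = £1955.48

£1955.48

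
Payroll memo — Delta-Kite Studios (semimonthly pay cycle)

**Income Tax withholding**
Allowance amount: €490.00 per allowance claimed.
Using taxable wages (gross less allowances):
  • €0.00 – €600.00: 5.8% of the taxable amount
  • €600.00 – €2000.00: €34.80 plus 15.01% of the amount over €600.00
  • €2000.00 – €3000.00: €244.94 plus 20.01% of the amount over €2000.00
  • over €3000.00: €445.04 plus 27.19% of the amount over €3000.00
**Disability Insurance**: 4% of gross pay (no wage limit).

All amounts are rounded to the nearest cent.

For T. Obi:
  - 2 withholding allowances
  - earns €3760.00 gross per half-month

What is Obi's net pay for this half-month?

€3208.58

Income Tax: taxable = €3760.00 − 2×€490.00 = €2780.00
  €244.94 + 20.01% × (€2780.00 − €2000.00) = €244.94 + 20.01% × €780.00 = €401.02
Disability Insurance: 4% × €3760.00 = €150.40
Total withheld: €401.02 + €150.40 = €551.42
Net pay: €3760.00 − €551.42 = €3208.58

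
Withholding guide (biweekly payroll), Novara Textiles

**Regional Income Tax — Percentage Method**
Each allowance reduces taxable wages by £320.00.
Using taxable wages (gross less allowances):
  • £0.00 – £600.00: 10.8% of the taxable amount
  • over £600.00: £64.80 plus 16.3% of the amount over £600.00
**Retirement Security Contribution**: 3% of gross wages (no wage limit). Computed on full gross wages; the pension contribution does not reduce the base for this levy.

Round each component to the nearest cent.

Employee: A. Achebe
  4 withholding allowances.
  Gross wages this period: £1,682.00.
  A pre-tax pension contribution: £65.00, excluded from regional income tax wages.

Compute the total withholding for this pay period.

£86.86

Regional Income Tax: taxable = £1,682.00 − £65.00 − 4×£320.00 = £337.00
  10.8% × £337.00 = £36.40
Retirement Security Contribution: 3% × £1,682.00 = £50.46
Total: £36.40 + £50.46 = £86.86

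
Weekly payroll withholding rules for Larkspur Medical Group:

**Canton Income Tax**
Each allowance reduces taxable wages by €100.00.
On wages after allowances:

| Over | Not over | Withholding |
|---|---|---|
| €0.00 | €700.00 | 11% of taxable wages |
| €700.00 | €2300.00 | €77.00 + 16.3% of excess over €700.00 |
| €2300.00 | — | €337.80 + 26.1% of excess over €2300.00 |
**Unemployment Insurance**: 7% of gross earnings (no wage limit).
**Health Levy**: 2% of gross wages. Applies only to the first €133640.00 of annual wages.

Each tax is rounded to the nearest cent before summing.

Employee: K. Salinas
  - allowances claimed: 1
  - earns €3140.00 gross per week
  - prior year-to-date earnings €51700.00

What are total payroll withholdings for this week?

Canton Income Tax: taxable = €3140.00 − 1×€100.00 = €3040.00
  €337.80 + 26.1% × (€3040.00 − €2300.00) = €337.80 + 26.1% × €740.00 = €530.94
Unemployment Insurance: 7% × €3140.00 = €219.80
Health Levy: 2% × €3140.00 = €62.80
Total: €530.94 + €219.80 + €62.80 = €813.54

€813.54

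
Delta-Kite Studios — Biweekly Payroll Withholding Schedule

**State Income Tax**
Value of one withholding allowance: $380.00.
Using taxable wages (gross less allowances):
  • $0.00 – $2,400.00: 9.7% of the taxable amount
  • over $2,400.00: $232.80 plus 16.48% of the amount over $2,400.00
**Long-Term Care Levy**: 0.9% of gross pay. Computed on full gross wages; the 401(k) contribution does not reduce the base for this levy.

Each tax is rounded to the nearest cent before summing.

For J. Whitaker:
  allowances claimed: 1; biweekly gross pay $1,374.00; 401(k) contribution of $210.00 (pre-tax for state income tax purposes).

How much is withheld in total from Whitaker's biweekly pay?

$88.42

State Income Tax: taxable = $1,374.00 − $210.00 − 1×$380.00 = $784.00
  9.7% × $784.00 = $76.05
Long-Term Care Levy: 0.9% × $1,374.00 = $12.37
Total: $76.05 + $12.37 = $88.42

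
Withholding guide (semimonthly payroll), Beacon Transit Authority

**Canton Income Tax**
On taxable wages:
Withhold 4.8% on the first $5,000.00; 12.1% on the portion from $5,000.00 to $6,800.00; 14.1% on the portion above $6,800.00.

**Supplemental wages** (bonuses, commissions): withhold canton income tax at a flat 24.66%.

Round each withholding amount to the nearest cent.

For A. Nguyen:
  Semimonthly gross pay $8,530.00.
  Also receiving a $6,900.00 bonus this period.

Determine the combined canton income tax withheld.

$2,403.27

Canton Income Tax: taxable = $8,530.00
  $457.80 + 14.1% × ($8,530.00 − $6,800.00) = $457.80 + 14.1% × $1,730.00 = $701.73
Supplemental (24.66% flat on bonus): 24.66% × $6,900.00 = $1,701.54
Total canton income tax: $701.73 + $1,701.54 = $2,403.27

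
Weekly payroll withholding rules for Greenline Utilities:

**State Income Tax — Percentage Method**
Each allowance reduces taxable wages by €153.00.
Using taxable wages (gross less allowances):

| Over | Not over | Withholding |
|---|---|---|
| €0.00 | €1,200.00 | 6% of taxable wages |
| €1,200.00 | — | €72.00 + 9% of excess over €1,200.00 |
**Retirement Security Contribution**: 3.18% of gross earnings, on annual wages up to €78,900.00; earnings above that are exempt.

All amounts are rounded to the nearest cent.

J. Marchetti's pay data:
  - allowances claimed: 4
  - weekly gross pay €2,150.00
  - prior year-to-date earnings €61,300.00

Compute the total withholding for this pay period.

€170.79

State Income Tax: taxable = €2,150.00 − 4×€153.00 = €1,538.00
  €72.00 + 9% × (€1,538.00 − €1,200.00) = €72.00 + 9% × €338.00 = €102.42
Retirement Security Contribution: 3.18% × €2,150.00 = €68.37
Total: €102.42 + €68.37 = €170.79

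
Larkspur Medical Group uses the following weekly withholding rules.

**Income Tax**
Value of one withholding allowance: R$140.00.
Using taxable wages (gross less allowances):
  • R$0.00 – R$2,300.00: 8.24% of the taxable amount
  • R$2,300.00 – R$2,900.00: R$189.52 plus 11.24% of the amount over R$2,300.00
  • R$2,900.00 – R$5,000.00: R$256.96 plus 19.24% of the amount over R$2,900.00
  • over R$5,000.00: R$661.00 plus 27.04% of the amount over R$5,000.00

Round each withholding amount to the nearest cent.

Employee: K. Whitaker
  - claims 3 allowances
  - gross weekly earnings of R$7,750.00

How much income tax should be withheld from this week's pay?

Income Tax: taxable = R$7,750.00 − 3×R$140.00 = R$7,330.00
  R$661.00 + 27.04% × (R$7,330.00 − R$5,000.00) = R$661.00 + 27.04% × R$2,330.00 = R$1,291.03

R$1,291.03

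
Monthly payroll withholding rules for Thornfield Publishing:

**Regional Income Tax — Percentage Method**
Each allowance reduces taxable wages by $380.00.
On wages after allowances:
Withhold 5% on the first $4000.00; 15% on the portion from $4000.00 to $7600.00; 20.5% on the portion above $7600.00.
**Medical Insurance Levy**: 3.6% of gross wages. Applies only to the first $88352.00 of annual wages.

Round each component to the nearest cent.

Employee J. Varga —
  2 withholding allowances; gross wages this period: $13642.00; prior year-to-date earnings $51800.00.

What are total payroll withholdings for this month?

$2313.92

Regional Income Tax: taxable = $13642.00 − 2×$380.00 = $12882.00
  $740.00 + 20.5% × ($12882.00 − $7600.00) = $740.00 + 20.5% × $5282.00 = $1822.81
Medical Insurance Levy: 3.6% × $13642.00 = $491.11
Total: $1822.81 + $491.11 = $2313.92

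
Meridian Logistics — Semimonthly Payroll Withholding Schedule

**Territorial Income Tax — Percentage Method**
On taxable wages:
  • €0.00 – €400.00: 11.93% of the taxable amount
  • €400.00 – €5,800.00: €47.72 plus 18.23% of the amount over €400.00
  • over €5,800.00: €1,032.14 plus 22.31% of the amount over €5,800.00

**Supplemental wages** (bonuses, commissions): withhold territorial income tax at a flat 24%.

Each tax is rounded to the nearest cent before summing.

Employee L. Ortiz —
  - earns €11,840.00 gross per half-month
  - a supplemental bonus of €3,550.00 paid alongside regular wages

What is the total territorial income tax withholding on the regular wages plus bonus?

Territorial Income Tax: taxable = €11,840.00
  €1,032.14 + 22.31% × (€11,840.00 − €5,800.00) = €1,032.14 + 22.31% × €6,040.00 = €2,379.66
Supplemental (24% flat on bonus): 24% × €3,550.00 = €852.00
Total territorial income tax: €2,379.66 + €852.00 = €3,231.66

€3,231.66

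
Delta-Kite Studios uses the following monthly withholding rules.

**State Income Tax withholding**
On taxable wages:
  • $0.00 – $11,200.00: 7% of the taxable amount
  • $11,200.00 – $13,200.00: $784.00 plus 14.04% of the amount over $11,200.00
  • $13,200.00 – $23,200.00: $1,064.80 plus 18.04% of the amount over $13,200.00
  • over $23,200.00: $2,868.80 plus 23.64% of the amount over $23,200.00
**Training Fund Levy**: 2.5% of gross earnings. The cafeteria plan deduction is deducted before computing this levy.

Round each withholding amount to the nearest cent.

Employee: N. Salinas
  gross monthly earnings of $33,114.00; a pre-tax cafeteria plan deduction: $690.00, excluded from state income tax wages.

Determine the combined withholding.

$5,859.95

State Income Tax: taxable = $33,114.00 − $690.00 = $32,424.00
  $2,868.80 + 23.64% × ($32,424.00 − $23,200.00) = $2,868.80 + 23.64% × $9,224.00 = $5,049.35
Training Fund Levy: 2.5% × $32,424.00 = $810.60
Total: $5,049.35 + $810.60 = $5,859.95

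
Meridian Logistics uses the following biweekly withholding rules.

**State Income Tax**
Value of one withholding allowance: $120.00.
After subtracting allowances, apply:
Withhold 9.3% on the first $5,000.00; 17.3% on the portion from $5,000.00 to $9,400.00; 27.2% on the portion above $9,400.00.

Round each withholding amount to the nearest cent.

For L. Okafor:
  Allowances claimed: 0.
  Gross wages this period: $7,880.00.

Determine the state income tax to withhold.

$963.24

State Income Tax: taxable = $7,880.00
  $465.00 + 17.3% × ($7,880.00 − $5,000.00) = $465.00 + 17.3% × $2,880.00 = $963.24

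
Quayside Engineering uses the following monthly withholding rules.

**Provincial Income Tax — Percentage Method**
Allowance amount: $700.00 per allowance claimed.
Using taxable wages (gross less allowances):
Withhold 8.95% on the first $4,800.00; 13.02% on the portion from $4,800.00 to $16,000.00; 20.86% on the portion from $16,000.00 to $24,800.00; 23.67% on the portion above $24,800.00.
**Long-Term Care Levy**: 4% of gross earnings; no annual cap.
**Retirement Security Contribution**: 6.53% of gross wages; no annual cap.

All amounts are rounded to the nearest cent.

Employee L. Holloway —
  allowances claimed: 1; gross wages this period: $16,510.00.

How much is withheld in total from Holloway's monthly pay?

$3,601.60

Provincial Income Tax: taxable = $16,510.00 − 1×$700.00 = $15,810.00
  $429.60 + 13.02% × ($15,810.00 − $4,800.00) = $429.60 + 13.02% × $11,010.00 = $1,863.10
Long-Term Care Levy: 4% × $16,510.00 = $660.40
Retirement Security Contribution: 6.53% × $16,510.00 = $1,078.10
Total: $1,863.10 + $660.40 + $1,078.10 = $3,601.60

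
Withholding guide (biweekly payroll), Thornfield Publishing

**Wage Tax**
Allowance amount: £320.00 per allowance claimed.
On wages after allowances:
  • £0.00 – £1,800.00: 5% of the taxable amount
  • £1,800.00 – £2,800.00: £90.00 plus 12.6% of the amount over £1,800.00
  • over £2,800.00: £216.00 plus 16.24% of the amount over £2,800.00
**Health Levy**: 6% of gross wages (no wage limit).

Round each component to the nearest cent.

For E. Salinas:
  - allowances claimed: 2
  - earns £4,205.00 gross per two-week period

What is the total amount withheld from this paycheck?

Wage Tax: taxable = £4,205.00 − 2×£320.00 = £3,565.00
  £216.00 + 16.24% × (£3,565.00 − £2,800.00) = £216.00 + 16.24% × £765.00 = £340.24
Health Levy: 6% × £4,205.00 = £252.30
Total: £340.24 + £252.30 = £592.54

£592.54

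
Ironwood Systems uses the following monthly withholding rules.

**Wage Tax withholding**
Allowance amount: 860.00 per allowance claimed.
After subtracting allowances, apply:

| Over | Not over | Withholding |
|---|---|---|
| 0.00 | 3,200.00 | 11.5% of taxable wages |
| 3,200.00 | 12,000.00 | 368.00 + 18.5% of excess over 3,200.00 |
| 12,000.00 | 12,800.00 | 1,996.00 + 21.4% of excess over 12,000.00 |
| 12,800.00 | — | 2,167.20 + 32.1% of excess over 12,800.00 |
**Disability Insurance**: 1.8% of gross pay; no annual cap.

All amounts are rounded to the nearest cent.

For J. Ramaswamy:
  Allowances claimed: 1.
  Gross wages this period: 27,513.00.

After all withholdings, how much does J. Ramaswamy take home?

20,403.76

Wage Tax: taxable = 27,513.00 − 1×860.00 = 26,653.00
  2,167.20 + 32.1% × (26,653.00 − 12,800.00) = 2,167.20 + 32.1% × 13,853.00 = 6,614.01
Disability Insurance: 1.8% × 27,513.00 = 495.23
Total withheld: 6,614.01 + 495.23 = 7,109.24
Net pay: 27,513.00 − 7,109.24 = 20,403.76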